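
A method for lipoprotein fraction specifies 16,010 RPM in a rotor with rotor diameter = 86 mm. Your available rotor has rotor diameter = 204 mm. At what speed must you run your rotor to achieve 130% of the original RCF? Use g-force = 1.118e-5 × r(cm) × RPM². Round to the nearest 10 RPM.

Original rotor: r = 86 mm / 2 = 43 mm = 4.3 cm
RCF_original = 1.118 × 10⁻⁵ × 4.3 × (16010)² = 1.118 × 10⁻⁵ × 4.3 × 256,320,100 ≈ 12,322.3 × g
Target RCF = 1.3 × 12,322.3 ≈ 16,019 × g
Your rotor: r = 204 mm / 2 = 102 mm = 10.2 cm
16,019 = 1.118 × 10⁻⁵ × 10.2 × N²
N² = 16,019 / (11.4036 × 10⁻⁵) = 140,473,184
N ≈ √140,473,184 ≈ 11,852.1

≈ 11850 RPM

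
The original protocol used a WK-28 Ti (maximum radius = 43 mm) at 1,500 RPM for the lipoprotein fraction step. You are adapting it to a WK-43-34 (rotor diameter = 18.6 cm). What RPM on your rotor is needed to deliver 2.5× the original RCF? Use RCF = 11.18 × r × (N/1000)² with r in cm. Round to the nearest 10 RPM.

Original rotor: r = 43 mm = 4.3 cm
RCF = 11.18 × r × (N/1000)²
RCF_original = 11.18 × 4.3 × (1.5)² = 11.18 × 4.3 × 2.25 ≈ 108.2 × g
Target RCF = 2.5 × 108.2 ≈ 270.5 × g
Your rotor: r = 18.6 / 2 = 9.3 cm
270.5 = 11.18 × 9.3 × (N/1000)²
(N/1000)² = 270.5 / 103.974 = 2.601612
N = 1000 × √2.601612 ≈ 1,613.0

≈ 1610 RPM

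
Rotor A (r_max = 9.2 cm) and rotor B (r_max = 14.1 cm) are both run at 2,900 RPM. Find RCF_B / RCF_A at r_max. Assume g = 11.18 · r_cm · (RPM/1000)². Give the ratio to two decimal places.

At fixed N, RCF ∝ r, so RCF_B/RCF_A = r_B/r_A = 14.1 / 9.2 = 1.5326.

1.53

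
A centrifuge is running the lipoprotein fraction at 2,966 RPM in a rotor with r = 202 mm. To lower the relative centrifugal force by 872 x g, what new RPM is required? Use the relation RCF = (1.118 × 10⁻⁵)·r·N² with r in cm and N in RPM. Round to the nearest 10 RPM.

r = 202 mm = 20.2 cm
Current RCF = 1.118 × 10⁻⁵ × 20.2 × (2966)² = 1.118 × 10⁻⁵ × 20.2 × 8,797,156 ≈ 1,986.7 × g
Target RCF = 1,986.7 − 872 = 1,114.7 × g
N² = 1,114.7 / (22.5836 × 10⁻⁵) = 4,935,883
N ≈ √4,935,883 ≈ 2,221.7

≈ 2220 RPM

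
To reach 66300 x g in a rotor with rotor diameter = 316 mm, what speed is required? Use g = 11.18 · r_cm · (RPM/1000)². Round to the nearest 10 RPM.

19370 RPM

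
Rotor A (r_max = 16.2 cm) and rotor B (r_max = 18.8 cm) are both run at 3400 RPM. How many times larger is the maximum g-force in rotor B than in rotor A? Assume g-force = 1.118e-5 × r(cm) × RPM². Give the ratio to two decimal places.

1.16

At fixed N, RCF ∝ r, so RCF_B/RCF_A = r_B/r_A = 18.8 / 16.2 = 1.1605.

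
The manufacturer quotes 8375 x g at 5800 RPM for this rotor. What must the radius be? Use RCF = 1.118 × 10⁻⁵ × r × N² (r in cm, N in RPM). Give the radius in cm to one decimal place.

≈ 22.3 cm

8375 = 1.118 × 10⁻⁵ × r × (5800)²
r = 8375 / (1.118 × 10⁻⁵ × 33,640,000) = 8375 / 376.0952 ≈ 22.268 cm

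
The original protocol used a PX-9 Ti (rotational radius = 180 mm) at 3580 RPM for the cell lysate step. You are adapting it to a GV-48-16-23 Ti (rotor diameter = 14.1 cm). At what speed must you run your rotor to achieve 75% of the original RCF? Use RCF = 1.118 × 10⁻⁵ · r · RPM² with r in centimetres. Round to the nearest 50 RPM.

≈ 4950 RPM

Original rotor: r = 180 mm = 18.0 cm
RCF = 1.118 × 10⁻⁵ × r × N²
RCF_original = 1.118 × 10⁻⁵ × 18 × (3580)² = 1.118 × 10⁻⁵ × 18 × 12,816,400 ≈ 2,579.2 × g
Target RCF = 0.75 × 2,579.2 ≈ 1,934.4 × g
Your rotor: r = 14.1 / 2 = 7.05 cm
1,934.4 = 1.118 × 10⁻⁵ × 7.05 × N²
N² = 1,934.4 / (7.8819 × 10⁻⁵) = 24,542,306
N ≈ √24,542,306 ≈ 4,954.0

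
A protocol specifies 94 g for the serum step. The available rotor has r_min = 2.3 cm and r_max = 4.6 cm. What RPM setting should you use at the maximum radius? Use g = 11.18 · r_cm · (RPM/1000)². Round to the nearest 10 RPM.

1350 RPM

Use r_max = 4.6 cm.
94 = 11.18 × 4.6 × (N/1000)²
(N/1000)² = 94 / 51.428 = 1.827798
N = 1000 × √1.827798 ≈ 1,352.0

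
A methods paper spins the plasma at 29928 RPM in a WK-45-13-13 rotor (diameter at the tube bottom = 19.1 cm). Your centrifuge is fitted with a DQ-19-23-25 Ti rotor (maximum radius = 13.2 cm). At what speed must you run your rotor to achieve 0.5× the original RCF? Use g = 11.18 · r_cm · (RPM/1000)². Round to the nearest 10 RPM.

Original rotor: r = 19.1 / 2 = 9.55 cm
RCF_original = 11.18 × 9.55 × (29.928)² = 11.18 × 9.55 × 895.685184 ≈ 95,631.4 × g
Target RCF = 0.5 × 95,631.4 ≈ 47,815.7 × g
47,815.7 = 11.18 × 13.2 × (N/1000)²
(N/1000)² = 47,815.7 / 147.576 = 324.0073
N = 1000 × √324.0073 ≈ 18,000.2

≈ 18000 RPM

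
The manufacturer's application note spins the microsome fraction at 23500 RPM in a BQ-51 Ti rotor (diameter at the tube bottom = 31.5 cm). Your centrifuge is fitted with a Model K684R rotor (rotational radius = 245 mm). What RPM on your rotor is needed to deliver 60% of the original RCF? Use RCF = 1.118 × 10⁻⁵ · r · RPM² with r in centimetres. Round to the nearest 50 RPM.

≈ 14600 RPM

Original rotor: r = 31.5 / 2 = 15.75 cm
RCF_original = 1.118 × 10⁻⁵ × 15.75 × (23500)² = 1.118 × 10⁻⁵ × 15.75 × 552,250,000 ≈ 97,242.9 × g
Target RCF = 0.6 × 97,242.9 ≈ 58,345.7 × g
Your rotor: r = 245 mm = 24.5 cm
58,345.7 = 1.118 × 10⁻⁵ × 24.5 × N²
N² = 58,345.7 / (27.391 × 10⁻⁵) = 213,010,478
N ≈ √213,010,478 ≈ 14,594.9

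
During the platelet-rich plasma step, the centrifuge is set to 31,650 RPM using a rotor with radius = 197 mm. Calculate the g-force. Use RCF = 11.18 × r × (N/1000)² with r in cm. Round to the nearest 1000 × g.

r = 197 mm = 19.7 cm
RCF = 11.18 × 19.7 × (31.65)² = 11.18 × 19.7 × 1,001.7225 ≈ 220,625.4 × g

221000 ×g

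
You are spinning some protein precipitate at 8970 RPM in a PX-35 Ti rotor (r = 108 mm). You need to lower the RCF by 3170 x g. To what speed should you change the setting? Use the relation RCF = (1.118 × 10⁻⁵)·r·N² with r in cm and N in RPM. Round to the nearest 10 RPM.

N₂ ≈ 7360 RPM

r = 108 mm = 10.8 cm
Current RCF = 1.118 × 10⁻⁵ × 10.8 × (8970)² = 1.118 × 10⁻⁵ × 10.8 × 80,460,900 ≈ 9,715.2 × g
Target RCF = 9,715.2 − 3,170 = 6,545.2 × g
N² = 6,545.2 / (12.0744 × 10⁻⁵) = 54,207,248
N ≈ √54,207,248 ≈ 7,362.6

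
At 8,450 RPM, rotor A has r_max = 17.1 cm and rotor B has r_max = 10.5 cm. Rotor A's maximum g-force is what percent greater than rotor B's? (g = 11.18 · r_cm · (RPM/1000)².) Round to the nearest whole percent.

63%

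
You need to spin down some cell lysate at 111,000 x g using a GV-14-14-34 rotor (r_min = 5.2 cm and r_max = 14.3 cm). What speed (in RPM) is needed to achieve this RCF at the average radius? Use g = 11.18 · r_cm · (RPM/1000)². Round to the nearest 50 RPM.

N ≈ 31900 RPM

r_avg = (5.2 + 14.3) / 2 = 9.75 cm
111,000 = 11.18 × 9.75 × (N/1000)²
(N/1000)² = 111,000 / 109.005 = 1018.302
N = 1000 × √1018.302 ≈ 31,910.8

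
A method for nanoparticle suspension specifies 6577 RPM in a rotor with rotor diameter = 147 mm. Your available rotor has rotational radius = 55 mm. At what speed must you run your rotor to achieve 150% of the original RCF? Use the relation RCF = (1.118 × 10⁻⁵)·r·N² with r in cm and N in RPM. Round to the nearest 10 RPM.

≈ 9310 RPM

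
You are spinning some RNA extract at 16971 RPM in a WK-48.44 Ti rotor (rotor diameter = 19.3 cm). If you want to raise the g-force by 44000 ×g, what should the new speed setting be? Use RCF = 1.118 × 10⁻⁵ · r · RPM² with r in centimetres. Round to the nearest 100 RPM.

≈ 26400 RPM

r = 19.3 / 2 = 9.65 cm
Current RCF = 1.118 × 10⁻⁵ × 9.65 × (16971)² = 1.118 × 10⁻⁵ × 9.65 × 288,014,841 ≈ 31,073.1 × g
Target RCF = 31,073.1 + 44,000 = 75,073.1 × g
N² = 75,073.1 / (10.7887 × 10⁻⁵) = 695,849,361
N ≈ √695,849,361 ≈ 26,379.0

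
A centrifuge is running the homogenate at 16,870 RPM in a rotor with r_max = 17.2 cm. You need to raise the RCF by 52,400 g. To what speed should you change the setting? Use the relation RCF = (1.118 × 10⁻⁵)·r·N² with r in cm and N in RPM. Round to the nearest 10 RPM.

N₂ ≈ 23600 RPM

Current RCF = 1.118 × 10⁻⁵ × 17.2 × (16870)² = 1.118 × 10⁻⁵ × 17.2 × 284,596,900 ≈ 54,726.8 × g
Target RCF = 54,726.8 + 52,400 = 107,126.8 × g
N² = 107,126.8 / (19.2296 × 10⁻⁵) = 557,093,231
N ≈ √557,093,231 ≈ 23,602.8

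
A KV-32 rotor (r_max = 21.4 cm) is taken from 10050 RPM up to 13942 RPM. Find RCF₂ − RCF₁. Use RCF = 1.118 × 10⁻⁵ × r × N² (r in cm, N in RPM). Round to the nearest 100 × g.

≈ 22300 x g

RCF₁ = 1.118 × 10⁻⁵ × 21.4 × (10050)² = 1.118 × 10⁻⁵ × 21.4 × 101,002,500 ≈ 24,165.1 × g
RCF₂ = 1.118 × 10⁻⁵ × 21.4 × (13942)² = 1.118 × 10⁻⁵ × 21.4 × 194,379,364 ≈ 46,505.7 × g
Increase = 46,505.7 − 24,165.1 = 22,340.6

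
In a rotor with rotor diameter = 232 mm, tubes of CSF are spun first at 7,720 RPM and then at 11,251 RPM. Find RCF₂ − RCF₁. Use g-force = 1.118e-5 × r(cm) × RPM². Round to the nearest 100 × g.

r = 232 mm / 2 = 116 mm = 11.6 cm
RCF₁ = 1.118 × 10⁻⁵ × 11.6 × (7720)² = 1.118 × 10⁻⁵ × 11.6 × 59,598,400 ≈ 7,729.2 × g
RCF₂ = 1.118 × 10⁻⁵ × 11.6 × (11251)² = 1.118 × 10⁻⁵ × 11.6 × 126,585,001 ≈ 16,416.6 × g
Increase = 16,416.6 − 7,729.2 = 8,687.4

8700 × g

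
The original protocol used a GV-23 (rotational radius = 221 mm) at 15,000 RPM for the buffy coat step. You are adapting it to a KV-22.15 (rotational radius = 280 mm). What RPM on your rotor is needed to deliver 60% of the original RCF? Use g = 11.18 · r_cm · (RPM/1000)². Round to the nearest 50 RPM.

Original rotor: r = 221 mm = 22.1 cm
RCF = 11.18 × r × (N/1000)²
RCF_original = 11.18 × 22.1 × (15)² = 11.18 × 22.1 × 225 ≈ 55,592.6 × g
Target RCF = 0.6 × 55,592.6 ≈ 33,355.6 × g
Your rotor: r = 280 mm = 28.0 cm
33,355.6 = 11.18 × 28 × (N/1000)²
(N/1000)² = 33,355.6 / 313.04 = 106.5538
N = 1000 × √106.5538 ≈ 10,322.5

10300 RPM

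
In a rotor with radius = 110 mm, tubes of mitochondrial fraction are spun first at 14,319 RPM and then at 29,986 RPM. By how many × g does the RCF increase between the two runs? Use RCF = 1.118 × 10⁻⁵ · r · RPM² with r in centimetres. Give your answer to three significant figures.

≈ 85400 × g

r = 110 mm = 11.0 cm
RCF₁ = 1.118 × 10⁻⁵ × 11 × (14319)² = 1.118 × 10⁻⁵ × 11 × 205,033,761 ≈ 25,215.1 × g
RCF₂ = 1.118 × 10⁻⁵ × 11 × (29986)² = 1.118 × 10⁻⁵ × 11 × 899,160,196 ≈ 110,578.7 × g
Increase = 110,578.7 − 25,215.1 = 85,363.6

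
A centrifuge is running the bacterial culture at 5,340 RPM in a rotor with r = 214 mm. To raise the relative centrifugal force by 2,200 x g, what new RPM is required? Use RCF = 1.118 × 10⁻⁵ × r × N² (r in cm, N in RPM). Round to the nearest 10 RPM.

≈ 6140 RPM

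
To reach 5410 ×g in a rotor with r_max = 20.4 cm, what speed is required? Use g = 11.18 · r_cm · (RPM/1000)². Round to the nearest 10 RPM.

4870 RPM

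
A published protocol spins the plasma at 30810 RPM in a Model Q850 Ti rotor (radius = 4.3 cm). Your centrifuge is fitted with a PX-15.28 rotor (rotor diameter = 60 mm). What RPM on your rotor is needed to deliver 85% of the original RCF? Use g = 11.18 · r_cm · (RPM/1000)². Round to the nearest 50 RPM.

34000 RPM

RCF_original = 11.18 × 4.3 × (30.81)² = 11.18 × 4.3 × 949.2561 ≈ 45,634.5 × g
Target RCF = 0.85 × 45,634.5 ≈ 38,789.3 × g
Your rotor: r = 60 mm / 2 = 30 mm = 3 cm
38,789.3 = 11.18 × 3 × (N/1000)²
(N/1000)² = 38,789.3 / 33.54 = 1156.509
N = 1000 × √1156.509 ≈ 34,007.5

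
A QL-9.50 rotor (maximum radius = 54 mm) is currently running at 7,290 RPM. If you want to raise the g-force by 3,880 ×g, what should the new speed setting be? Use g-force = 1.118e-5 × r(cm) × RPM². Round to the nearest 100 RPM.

r = 54 mm = 5.4 cm
Current RCF = 1.118 × 10⁻⁵ × 5.4 × (7290)² = 1.118 × 10⁻⁵ × 5.4 × 53,144,100 ≈ 3,208.4 × g
Target RCF = 3,208.4 + 3,880 = 7,088.4 × g
N² = 7,088.4 / (6.0372 × 10⁻⁵) = 117,412,045
N ≈ √117,412,045 ≈ 10,835.7

≈ 10800 RPM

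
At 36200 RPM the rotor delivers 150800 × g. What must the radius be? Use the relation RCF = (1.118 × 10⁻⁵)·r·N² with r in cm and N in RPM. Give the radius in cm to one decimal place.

r ≈ 10.3 cm

150800 = 1.118 × 10⁻⁵ × r × (36200)²
r = 150800 / (1.118 × 10⁻⁵ × 1,310,440,000) = 150800 / 14650.72 ≈ 10.293 cm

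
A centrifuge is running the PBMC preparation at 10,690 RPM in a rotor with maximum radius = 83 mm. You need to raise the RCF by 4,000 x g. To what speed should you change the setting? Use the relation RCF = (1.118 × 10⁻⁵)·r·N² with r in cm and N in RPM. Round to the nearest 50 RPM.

≈ 12550 RPM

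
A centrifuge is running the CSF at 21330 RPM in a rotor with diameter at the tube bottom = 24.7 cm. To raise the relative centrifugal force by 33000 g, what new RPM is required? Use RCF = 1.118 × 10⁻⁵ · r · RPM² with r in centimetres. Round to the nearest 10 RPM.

26340 RPM

r = 24.7 / 2 = 12.35 cm
Current RCF = 1.118 × 10⁻⁵ × 12.35 × (21330)² = 1.118 × 10⁻⁵ × 12.35 × 454,968,900 ≈ 62,818.9 × g
Target RCF = 62,818.9 + 33,000 = 95,818.9 × g
N² = 95,818.9 / (13.8073 × 10⁻⁵) = 693,972,754
N ≈ √693,972,754 ≈ 26,343.4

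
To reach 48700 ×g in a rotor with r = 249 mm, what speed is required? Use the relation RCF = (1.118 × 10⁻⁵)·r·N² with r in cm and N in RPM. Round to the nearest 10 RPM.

≈ 13230 RPM

r = 249 mm = 24.9 cm
48,700 = 1.118 × 10⁻⁵ × 24.9 × N²
N² = 48,700 / (27.8382 × 10⁻⁵) = 174,939,472
N ≈ √174,939,472 ≈ 13,226.5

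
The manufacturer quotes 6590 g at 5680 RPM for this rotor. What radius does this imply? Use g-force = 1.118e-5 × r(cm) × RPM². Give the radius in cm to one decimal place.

6590 = 1.118 × 10⁻⁵ × r × (5680)²
r = 6590 / (1.118 × 10⁻⁵ × 32,262,400) = 6590 / 360.6936 ≈ 18.270 cm

≈ 18.3 cm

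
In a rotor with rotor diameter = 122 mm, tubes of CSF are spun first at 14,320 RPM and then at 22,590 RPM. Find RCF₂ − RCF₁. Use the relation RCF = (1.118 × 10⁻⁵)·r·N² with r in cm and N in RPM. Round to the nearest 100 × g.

r = 122 mm / 2 = 61 mm = 6.1 cm
RCF₁ = 1.118 × 10⁻⁵ × 6.1 × (14320)² = 1.118 × 10⁻⁵ × 6.1 × 205,062,400 ≈ 13,984.8 × g
RCF₂ = 1.118 × 10⁻⁵ × 6.1 × (22590)² = 1.118 × 10⁻⁵ × 6.1 × 510,308,100 ≈ 34,802 × g
Increase = 34,802 − 13,984.8 = 20,817.2

20800 g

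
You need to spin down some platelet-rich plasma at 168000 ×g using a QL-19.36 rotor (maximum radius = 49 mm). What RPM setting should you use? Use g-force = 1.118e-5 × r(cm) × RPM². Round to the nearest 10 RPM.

≈ 55380 RPM

r = 49 mm = 4.9 cm
RCF = 1.118 × 10⁻⁵ × r × N²
168,000 = 1.118 × 10⁻⁵ × 4.9 × N²
N² = 168,000 / (5.4782 × 10⁻⁵) = 3,066,700,741
N ≈ √3,066,700,741 ≈ 55,377.8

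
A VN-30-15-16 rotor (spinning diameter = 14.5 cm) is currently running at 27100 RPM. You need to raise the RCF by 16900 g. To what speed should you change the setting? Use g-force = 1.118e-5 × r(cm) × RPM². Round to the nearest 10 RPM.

30710 RPM

r = 14.5 / 2 = 7.25 cm
Current RCF = 1.118 × 10⁻⁵ × 7.25 × (27100)² = 1.118 × 10⁻⁵ × 7.25 × 734,410,000 ≈ 59,527.6 × g
Target RCF = 59,527.6 + 16,900 = 76,427.6 × g
N² = 76,427.6 / (8.1055 × 10⁻⁵) = 942,910,370
N ≈ √942,910,370 ≈ 30,706.8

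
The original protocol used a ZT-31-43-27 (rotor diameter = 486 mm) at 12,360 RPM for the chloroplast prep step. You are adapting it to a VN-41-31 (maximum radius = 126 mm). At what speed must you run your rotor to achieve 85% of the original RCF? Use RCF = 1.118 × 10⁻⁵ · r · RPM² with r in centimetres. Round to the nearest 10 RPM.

Original rotor: r = 486 mm / 2 = 243 mm = 24.3 cm
RCF_original = 1.118 × 10⁻⁵ × 24.3 × (12360)² = 1.118 × 10⁻⁵ × 24.3 × 152,769,600 ≈ 41,503.5 × g
Target RCF = 0.85 × 41,503.5 ≈ 35,278 × g
Your rotor: r = 126 mm = 12.6 cm
35,278 = 1.118 × 10⁻⁵ × 12.6 × N²
N² = 35,278 / (14.0868 × 10⁻⁵) = 250,433,030
N ≈ √250,433,030 ≈ 15,825.1

15830 RPM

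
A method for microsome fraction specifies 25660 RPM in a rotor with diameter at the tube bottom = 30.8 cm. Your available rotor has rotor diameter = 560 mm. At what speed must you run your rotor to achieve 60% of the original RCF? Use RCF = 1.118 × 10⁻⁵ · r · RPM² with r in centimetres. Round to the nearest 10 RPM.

14740 RPM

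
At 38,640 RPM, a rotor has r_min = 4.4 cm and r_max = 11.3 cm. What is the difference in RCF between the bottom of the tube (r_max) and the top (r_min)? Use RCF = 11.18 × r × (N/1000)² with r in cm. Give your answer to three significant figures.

115000 × g

RCF_max = 11.18 × 11.3 × (38.64)² = 11.18 × 11.3 × 1,493.0496 ≈ 188,622.9 × g
RCF_min = 11.18 × 4.4 × (38.64)² = 11.18 × 4.4 × 1,493.0496 ≈ 73,446.1 × g
ΔRCF = 188,622.9 − 73,446.1 = 115,176.8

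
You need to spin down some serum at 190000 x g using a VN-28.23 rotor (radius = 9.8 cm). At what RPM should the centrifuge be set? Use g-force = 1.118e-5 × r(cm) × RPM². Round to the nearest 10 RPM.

41640 RPM

190,000 = 1.118 × 10⁻⁵ × 9.8 × N²
N² = 190,000 / (10.9564 × 10⁻⁵) = 1,734,146,252
N ≈ √1,734,146,252 ≈ 41,643.1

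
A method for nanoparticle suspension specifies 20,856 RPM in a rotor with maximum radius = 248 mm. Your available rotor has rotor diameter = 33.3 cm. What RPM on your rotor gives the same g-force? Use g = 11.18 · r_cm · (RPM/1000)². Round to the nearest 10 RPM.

≈ 25450 RPM

Original rotor: r = 248 mm = 24.8 cm
RCF_original = 11.18 × 24.8 × (20.856)² = 11.18 × 24.8 × 434.972736 ≈ 120,602.3 × g
Your rotor: r = 33.3 / 2 = 16.65 cm
120,602.3 = 11.18 × 16.65 × (N/1000)²
(N/1000)² = 120,602.3 / 186.147 = 647.8874
N = 1000 × √647.8874 ≈ 25,453.6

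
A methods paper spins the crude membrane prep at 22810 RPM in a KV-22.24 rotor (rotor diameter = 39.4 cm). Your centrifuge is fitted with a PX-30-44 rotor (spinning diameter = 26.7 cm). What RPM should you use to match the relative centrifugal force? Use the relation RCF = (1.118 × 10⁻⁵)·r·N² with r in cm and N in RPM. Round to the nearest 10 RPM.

Original rotor: r = 39.4 / 2 = 19.7 cm
RCF_original = 1.118 × 10⁻⁵ × 19.7 × (22810)² = 1.118 × 10⁻⁵ × 19.7 × 520,296,100 ≈ 114,593.1 × g
Your rotor: r = 26.7 / 2 = 13.35 cm
114,593.1 = 1.118 × 10⁻⁵ × 13.35 × N²
N² = 114,593.1 / (14.9253 × 10⁻⁵) = 767,777,532
N ≈ √767,777,532 ≈ 27,708.8

27710 RPM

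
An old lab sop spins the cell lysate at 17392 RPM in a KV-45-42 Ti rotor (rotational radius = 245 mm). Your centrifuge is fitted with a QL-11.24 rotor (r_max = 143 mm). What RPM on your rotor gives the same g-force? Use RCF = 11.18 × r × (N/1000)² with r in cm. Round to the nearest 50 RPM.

≈ 22750 RPM

Original rotor: r = 245 mm = 24.5 cm
RCF = 11.18 × r × (N/1000)²
RCF_original = 11.18 × 24.5 × (17.392)² = 11.18 × 24.5 × 302.481664 ≈ 82,852.8 × g
Your rotor: r = 143 mm = 14.3 cm
82,852.8 = 11.18 × 14.3 × (N/1000)²
(N/1000)² = 82,852.8 / 159.874 = 518.2381
N = 1000 × √518.2381 ≈ 22,764.8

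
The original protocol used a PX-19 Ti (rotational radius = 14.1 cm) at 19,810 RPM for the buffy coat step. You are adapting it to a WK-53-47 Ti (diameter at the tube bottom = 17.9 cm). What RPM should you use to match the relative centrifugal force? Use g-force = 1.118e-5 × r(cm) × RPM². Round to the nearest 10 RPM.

≈ 24860 RPM

RCF_original = 1.118 × 10⁻⁵ × 14.1 × (19810)² = 1.118 × 10⁻⁵ × 14.1 × 392,436,100 ≈ 61,862.8 × g
Your rotor: r = 17.9 / 2 = 8.95 cm
61,862.8 = 1.118 × 10⁻⁵ × 8.95 × N²
N² = 61,862.8 / (10.0061 × 10⁻⁵) = 618,250,867
N ≈ √618,250,867 ≈ 24,864.7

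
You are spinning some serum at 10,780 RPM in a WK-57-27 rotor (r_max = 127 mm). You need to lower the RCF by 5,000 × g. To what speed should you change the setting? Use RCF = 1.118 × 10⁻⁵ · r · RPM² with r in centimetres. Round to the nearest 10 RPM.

N₂ ≈ 9000 RPM

r = 127 mm = 12.7 cm
Current RCF = 1.118 × 10⁻⁵ × 12.7 × (10780)² = 1.118 × 10⁻⁵ × 12.7 × 116,208,400 ≈ 16,500 × g
Target RCF = 16,500 − 5,000 = 11,500 × g
N² = 11,500 / (14.1986 × 10⁻⁵) = 80,993,901
N ≈ √80,993,901 ≈ 8,999.7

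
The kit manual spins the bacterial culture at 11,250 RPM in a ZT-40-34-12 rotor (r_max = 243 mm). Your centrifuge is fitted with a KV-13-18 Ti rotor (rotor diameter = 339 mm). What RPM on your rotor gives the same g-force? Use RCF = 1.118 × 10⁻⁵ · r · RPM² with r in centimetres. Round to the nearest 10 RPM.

≈ 13470 RPM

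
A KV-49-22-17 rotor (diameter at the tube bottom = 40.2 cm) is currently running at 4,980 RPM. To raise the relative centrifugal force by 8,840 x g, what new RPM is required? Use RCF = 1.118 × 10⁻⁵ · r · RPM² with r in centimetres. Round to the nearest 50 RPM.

r = 40.2 / 2 = 20.1 cm
Current RCF = 1.118 × 10⁻⁵ × 20.1 × (4980)² = 1.118 × 10⁻⁵ × 20.1 × 24,800,400 ≈ 5,573.1 × g
Target RCF = 5,573.1 + 8,840 = 14,413.1 × g
N² = 14,413.1 / (22.4718 × 10⁻⁵) = 64,138,609
N ≈ √64,138,609 ≈ 8,008.7

N₂ ≈ 8000 RPM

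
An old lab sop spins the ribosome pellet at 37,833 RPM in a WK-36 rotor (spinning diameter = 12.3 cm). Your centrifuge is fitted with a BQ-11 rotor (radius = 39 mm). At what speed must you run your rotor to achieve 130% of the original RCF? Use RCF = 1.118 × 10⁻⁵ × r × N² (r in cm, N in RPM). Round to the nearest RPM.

54169 RPM

Original rotor: r = 12.3 / 2 = 6.15 cm
RCF_original = 1.118 × 10⁻⁵ × 6.15 × (37833)² = 1.118 × 10⁻⁵ × 6.15 × 1,431,335,889 ≈ 98,414.4 × g
Target RCF = 1.3 × 98,414.4 ≈ 127,938.7 × g
Your rotor: r = 39 mm = 3.9 cm
127,938.7 = 1.118 × 10⁻⁵ × 3.9 × N²
N² = 127,938.7 / (4.3602 × 10⁻⁵) = 2,934,239,255
N ≈ √2,934,239,255 ≈ 54,168.6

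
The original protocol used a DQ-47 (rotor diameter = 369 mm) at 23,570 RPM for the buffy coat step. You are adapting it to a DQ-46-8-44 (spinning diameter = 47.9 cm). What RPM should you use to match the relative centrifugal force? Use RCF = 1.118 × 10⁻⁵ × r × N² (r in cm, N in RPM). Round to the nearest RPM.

Original rotor: r = 369 mm / 2 = 184.5 mm = 18.45 cm
RCF_original = 1.118 × 10⁻⁵ × 18.45 × (23570)² = 1.118 × 10⁻⁵ × 18.45 × 555,544,900 ≈ 114,592.8 × g
Your rotor: r = 47.9 / 2 = 23.95 cm
114,592.8 = 1.118 × 10⁻⁵ × 23.95 × N²
N² = 114,592.8 / (26.7761 × 10⁻⁵) = 427,966,732
N ≈ √427,966,732 ≈ 20,687.4

20687 RPM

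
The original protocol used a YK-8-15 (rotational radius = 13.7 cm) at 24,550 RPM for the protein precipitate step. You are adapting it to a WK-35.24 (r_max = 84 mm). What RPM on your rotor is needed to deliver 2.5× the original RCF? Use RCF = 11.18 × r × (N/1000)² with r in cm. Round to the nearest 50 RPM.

RCF_original = 11.18 × 13.7 × (24.55)² = 11.18 × 13.7 × 602.7025 ≈ 92,313.5 × g
Target RCF = 2.5 × 92,313.5 ≈ 230,783.8 × g
Your rotor: r = 84 mm = 8.4 cm
230,783.8 = 11.18 × 8.4 × (N/1000)²
(N/1000)² = 230,783.8 / 93.912 = 2457.447
N = 1000 × √2457.447 ≈ 49,572.6

49550 RPM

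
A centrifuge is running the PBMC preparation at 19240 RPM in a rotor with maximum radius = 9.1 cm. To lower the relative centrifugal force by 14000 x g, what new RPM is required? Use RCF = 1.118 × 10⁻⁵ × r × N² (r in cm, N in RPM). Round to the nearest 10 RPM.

15250 RPM

Current RCF = 1.118 × 10⁻⁵ × 9.1 × (19240)² = 1.118 × 10⁻⁵ × 9.1 × 370,177,600 ≈ 37,661.1 × g
Target RCF = 37,661.1 − 14,000 = 23,661.1 × g
N² = 23,661.1 / (10.1738 × 10⁻⁵) = 232,568,952
N ≈ √232,568,952 ≈ 15,250.2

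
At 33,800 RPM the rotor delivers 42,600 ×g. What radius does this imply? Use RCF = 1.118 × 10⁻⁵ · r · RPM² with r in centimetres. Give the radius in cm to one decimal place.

3.3 cm

42600 = 1.118 × 10⁻⁵ × r × (33800)²
r = 42600 / (1.118 × 10⁻⁵ × 1,142,440,000) = 42600 / 12772.48 ≈ 3.335 cm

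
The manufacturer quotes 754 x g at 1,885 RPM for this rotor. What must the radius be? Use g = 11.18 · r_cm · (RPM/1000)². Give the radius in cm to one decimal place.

754 = 11.18 × r × (1.885)²
r = 754 / (11.18 × 3.553225) = 754 / 39.72506 ≈ 18.980 cm

19.0 cm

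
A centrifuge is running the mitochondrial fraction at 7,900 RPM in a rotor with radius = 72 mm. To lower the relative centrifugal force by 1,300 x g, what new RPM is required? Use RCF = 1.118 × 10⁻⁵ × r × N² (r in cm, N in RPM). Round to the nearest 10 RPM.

≈ 6800 RPM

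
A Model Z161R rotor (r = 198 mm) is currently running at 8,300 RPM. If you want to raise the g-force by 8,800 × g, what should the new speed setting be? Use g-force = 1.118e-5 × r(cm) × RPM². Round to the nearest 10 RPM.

N₂ ≈ 10420 RPM

r = 198 mm = 19.8 cm
Current RCF = 1.118 × 10⁻⁵ × 19.8 × (8300)² = 1.118 × 10⁻⁵ × 19.8 × 68,890,000 ≈ 15,249.8 × g
Target RCF = 15,249.8 + 8,800 = 24,049.8 × g
N² = 24,049.8 / (22.1364 × 10⁻⁵) = 108,643,682
N ≈ √108,643,682 ≈ 10,423.2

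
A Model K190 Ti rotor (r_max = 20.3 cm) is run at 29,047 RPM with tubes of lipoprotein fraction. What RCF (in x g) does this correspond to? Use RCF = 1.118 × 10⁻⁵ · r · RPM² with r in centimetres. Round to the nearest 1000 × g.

RCF ≈ 191000 x g

RCF = 1.118 × 10⁻⁵ × 20.3 × (29047)² = 1.118 × 10⁻⁵ × 20.3 × 843,728,209 ≈ 191,487.5 × g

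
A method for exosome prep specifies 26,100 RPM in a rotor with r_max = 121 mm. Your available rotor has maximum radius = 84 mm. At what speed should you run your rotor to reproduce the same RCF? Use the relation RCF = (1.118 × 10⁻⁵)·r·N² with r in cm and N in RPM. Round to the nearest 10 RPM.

Original rotor: r = 121 mm = 12.1 cm
RCF = 1.118 × 10⁻⁵ × r × N²
RCF_original = 1.118 × 10⁻⁵ × 12.1 × (26100)² = 1.118 × 10⁻⁵ × 12.1 × 681,210,000 ≈ 92,152.7 × g
Your rotor: r = 84 mm = 8.4 cm
92,152.7 = 1.118 × 10⁻⁵ × 8.4 × N²
N² = 92,152.7 / (9.3912 × 10⁻⁵) = 981,266,505
N ≈ √981,266,505 ≈ 31,325.2

31330 RPM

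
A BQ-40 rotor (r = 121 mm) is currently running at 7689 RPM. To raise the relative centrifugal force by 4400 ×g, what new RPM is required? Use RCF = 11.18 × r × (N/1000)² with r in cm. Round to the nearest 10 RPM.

≈ 9570 RPM

r = 121 mm = 12.1 cm
Current RCF = 11.18 × 12.1 × (7.689)² = 11.18 × 12.1 × 59.120721 ≈ 7,997.7 × g
Target RCF = 7,997.7 + 4,400 = 12,397.7 × g
(N/1000)² = 12,397.7 / 135.278 = 91.64609
N = 1000 × √91.64609 ≈ 9,573.2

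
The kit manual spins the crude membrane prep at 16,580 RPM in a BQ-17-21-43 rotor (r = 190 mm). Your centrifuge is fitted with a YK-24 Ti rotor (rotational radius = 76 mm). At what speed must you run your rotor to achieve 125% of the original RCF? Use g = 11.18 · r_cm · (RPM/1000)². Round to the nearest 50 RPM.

≈ 29300 RPM

Original rotor: r = 190 mm = 19.0 cm
RCF_original = 11.18 × 19 × (16.58)² = 11.18 × 19 × 274.8964 ≈ 58,393.5 × g
Target RCF = 1.25 × 58,393.5 ≈ 72,991.9 × g
Your rotor: r = 76 mm = 7.6 cm
72,991.9 = 11.18 × 7.6 × (N/1000)²
(N/1000)² = 72,991.9 / 84.968 = 859.0516
N = 1000 × √859.0516 ≈ 29,309.6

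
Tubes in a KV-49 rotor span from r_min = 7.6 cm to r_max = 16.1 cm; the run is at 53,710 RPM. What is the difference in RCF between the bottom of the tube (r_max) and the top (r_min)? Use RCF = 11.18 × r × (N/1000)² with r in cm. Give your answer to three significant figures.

ΔRCF ≈ 274000 ×g

RCF_max = 11.18 × 16.1 × (53.71)² = 11.18 × 16.1 × 2,884.7641 ≈ 519,251.8 × g
RCF_min = 11.18 × 7.6 × (53.71)² = 11.18 × 7.6 × 2,884.7641 ≈ 245,112.6 × g
ΔRCF = 519,251.8 − 245,112.6 = 274,139.2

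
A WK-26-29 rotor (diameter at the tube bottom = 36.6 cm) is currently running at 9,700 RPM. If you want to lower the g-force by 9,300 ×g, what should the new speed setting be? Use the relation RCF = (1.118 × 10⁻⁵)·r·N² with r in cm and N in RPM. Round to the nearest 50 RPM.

6950 RPM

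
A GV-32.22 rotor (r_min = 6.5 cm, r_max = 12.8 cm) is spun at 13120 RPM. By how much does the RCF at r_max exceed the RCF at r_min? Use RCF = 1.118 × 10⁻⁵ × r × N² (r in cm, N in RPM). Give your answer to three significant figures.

ΔRCF ≈ 12100 × g

RCF_max = 1.118 × 10⁻⁵ × 12.8 × (13120)² = 1.118 × 10⁻⁵ × 12.8 × 172,134,400 ≈ 24,633.1 × g
RCF_min = 1.118 × 10⁻⁵ × 6.5 × (13120)² = 1.118 × 10⁻⁵ × 6.5 × 172,134,400 ≈ 12,509 × g
ΔRCF = 24,633.1 − 12,509 = 12,124.1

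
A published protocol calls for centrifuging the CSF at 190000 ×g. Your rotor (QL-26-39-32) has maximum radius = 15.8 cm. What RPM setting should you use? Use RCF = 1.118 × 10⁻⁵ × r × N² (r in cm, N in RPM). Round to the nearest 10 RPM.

RCF = 1.118 × 10⁻⁵ × r × N²
190,000 = 1.118 × 10⁻⁵ × 15.8 × N²
N² = 190,000 / (17.6644 × 10⁻⁵) = 1,075,609,701
N ≈ √1,075,609,701 ≈ 32,796.5

32800 RPM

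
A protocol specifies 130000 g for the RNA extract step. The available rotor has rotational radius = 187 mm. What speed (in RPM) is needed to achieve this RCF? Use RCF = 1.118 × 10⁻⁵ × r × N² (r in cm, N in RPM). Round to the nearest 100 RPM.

r = 187 mm = 18.7 cm
130,000 = 1.118 × 10⁻⁵ × 18.7 × N²
N² = 130,000 / (20.9066 × 10⁻⁵) = 621,813,207
N ≈ √621,813,207 ≈ 24,936.2

24900 RPM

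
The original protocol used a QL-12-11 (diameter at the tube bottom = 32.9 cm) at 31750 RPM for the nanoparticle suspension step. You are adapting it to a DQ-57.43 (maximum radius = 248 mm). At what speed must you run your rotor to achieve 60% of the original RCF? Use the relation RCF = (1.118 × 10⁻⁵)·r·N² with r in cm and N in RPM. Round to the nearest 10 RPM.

20030 RPM

Original rotor: r = 32.9 / 2 = 16.45 cm
RCF = 1.118 × 10⁻⁵ × r × N²
RCF_original = 1.118 × 10⁻⁵ × 16.45 × (31750)² = 1.118 × 10⁻⁵ × 16.45 × 1,008,062,500 ≈ 185,393.8 × g
Target RCF = 0.6 × 185,393.8 ≈ 111,236.3 × g
Your rotor: r = 248 mm = 24.8 cm
111,236.3 = 1.118 × 10⁻⁵ × 24.8 × N²
N² = 111,236.3 / (27.7264 × 10⁻⁵) = 401,192,726
N ≈ √401,192,726 ≈ 20,029.8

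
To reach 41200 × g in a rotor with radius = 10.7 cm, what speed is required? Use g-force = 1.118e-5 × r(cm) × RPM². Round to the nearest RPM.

≈ 18558 RPM

RCF = 1.118 × 10⁻⁵ × r × N²
41,200 = 1.118 × 10⁻⁵ × 10.7 × N²
N² = 41,200 / (11.9626 × 10⁻⁵) = 344,406,734
N ≈ √344,406,734 ≈ 18,558.2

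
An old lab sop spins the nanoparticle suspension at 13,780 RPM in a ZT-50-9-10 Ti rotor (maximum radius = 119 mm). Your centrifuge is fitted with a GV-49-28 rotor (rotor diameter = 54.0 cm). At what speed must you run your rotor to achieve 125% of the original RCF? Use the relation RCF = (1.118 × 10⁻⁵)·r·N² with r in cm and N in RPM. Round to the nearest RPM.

Original rotor: r = 119 mm = 11.9 cm
RCF = 1.118 × 10⁻⁵ × r × N²
RCF_original = 1.118 × 10⁻⁵ × 11.9 × (13780)² = 1.118 × 10⁻⁵ × 11.9 × 189,888,400 ≈ 25,263.1 × g
Target RCF = 1.25 × 25,263.1 ≈ 31,578.9 × g
Your rotor: r = 54.0 / 2 = 27 cm
31,578.9 = 1.118 × 10⁻⁵ × 27 × N²
N² = 31,578.9 / (30.186 × 10⁻⁵) = 104,614,391
N ≈ √104,614,391 ≈ 10,228.1

≈ 10228 RPM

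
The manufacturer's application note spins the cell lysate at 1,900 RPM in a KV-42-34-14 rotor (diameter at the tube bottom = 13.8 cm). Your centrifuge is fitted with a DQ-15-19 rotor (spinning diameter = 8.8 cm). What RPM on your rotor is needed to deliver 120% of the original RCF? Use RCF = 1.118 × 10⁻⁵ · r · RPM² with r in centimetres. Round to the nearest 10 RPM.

≈ 2610 RPM

Original rotor: r = 13.8 / 2 = 6.9 cm
RCF_original = 1.118 × 10⁻⁵ × 6.9 × (1900)² = 1.118 × 10⁻⁵ × 6.9 × 3,610,000 ≈ 278.5 × g
Target RCF = 1.2 × 278.5 ≈ 334.2 × g
Your rotor: r = 8.8 / 2 = 4.4 cm
334.2 = 1.118 × 10⁻⁵ × 4.4 × N²
N² = 334.2 / (4.9192 × 10⁻⁵) = 6,793,788
N ≈ √6,793,788 ≈ 2,606.5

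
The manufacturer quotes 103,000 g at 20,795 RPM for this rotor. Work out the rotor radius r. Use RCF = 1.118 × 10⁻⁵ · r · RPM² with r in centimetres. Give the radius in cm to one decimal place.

≈ 21.3 cm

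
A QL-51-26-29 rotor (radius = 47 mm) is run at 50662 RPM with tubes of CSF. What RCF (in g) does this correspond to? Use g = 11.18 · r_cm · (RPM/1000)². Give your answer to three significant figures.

135000 g

r = 47 mm = 4.7 cm
RCF = 11.18 × r × (N/1000)²
RCF = 11.18 × 4.7 × (50.662)² = 11.18 × 4.7 × 2,566.638244 ≈ 134,866.6 × g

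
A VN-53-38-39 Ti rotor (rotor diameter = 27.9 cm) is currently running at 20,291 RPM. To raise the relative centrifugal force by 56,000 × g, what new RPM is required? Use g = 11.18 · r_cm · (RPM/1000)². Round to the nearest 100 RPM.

r = 27.9 / 2 = 13.95 cm
Current RCF = 11.18 × 13.95 × (20.291)² = 11.18 × 13.95 × 411.724681 ≈ 64,213 × g
Target RCF = 64,213 + 56,000 = 120,213 × g
(N/1000)² = 120,213 / 155.961 = 770.7889
N = 1000 × √770.7889 ≈ 27,763.1

≈ 27800 RPM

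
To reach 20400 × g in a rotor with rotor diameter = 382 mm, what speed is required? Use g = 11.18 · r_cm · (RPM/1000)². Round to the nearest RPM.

r = 382 mm / 2 = 191 mm = 19.1 cm
RCF = 11.18 × r × (N/1000)²
20,400 = 11.18 × 19.1 × (N/1000)²
(N/1000)² = 20,400 / 213.538 = 95.53335
N = 1000 × √95.53335 ≈ 9,774.1

≈ 9774 RPM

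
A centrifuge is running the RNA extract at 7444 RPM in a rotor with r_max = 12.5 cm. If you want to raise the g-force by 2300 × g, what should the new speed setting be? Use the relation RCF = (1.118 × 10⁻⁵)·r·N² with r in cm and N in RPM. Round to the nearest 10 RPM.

≈ 8480 RPM

Current RCF = 1.118 × 10⁻⁵ × 12.5 × (7444)² = 1.118 × 10⁻⁵ × 12.5 × 55,413,136 ≈ 7,744 × g
Target RCF = 7,744 + 2,300 = 10,044 × g
N² = 10,044 / (13.975 × 10⁻⁵) = 71,871,199
N ≈ √71,871,199 ≈ 8,477.7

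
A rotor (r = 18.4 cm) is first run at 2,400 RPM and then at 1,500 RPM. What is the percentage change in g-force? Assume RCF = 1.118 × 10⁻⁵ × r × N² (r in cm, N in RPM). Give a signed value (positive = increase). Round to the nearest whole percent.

RCF ∝ N², so the ratio is (1500/2400)² = (0.625000)² = 0.3906.
Change = 0.3906 − 1 = -0.6094 → -60.9%.

-61%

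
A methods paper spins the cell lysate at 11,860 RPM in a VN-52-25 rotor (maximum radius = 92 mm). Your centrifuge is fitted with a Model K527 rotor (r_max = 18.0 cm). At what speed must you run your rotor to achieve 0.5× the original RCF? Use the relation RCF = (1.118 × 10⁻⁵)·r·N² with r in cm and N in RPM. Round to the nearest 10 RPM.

6000 RPM

Original rotor: r = 92 mm = 9.2 cm
RCF_original = 1.118 × 10⁻⁵ × 9.2 × (11860)² = 1.118 × 10⁻⁵ × 9.2 × 140,659,600 ≈ 14,467.7 × g
Target RCF = 0.5 × 14,467.7 ≈ 7,233.9 × g
7,233.9 = 1.118 × 10⁻⁵ × 18 × N²
N² = 7,233.9 / (20.124 × 10⁻⁵) = 35,946,631
N ≈ √35,946,631 ≈ 5,995.6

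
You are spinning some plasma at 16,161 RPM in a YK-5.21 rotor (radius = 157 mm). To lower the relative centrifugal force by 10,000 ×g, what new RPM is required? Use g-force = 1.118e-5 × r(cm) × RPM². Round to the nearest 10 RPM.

N₂ ≈ 14290 RPM

r = 157 mm = 15.7 cm
Current RCF = 1.118 × 10⁻⁵ × 15.7 × (16161)² = 1.118 × 10⁻⁵ × 15.7 × 261,177,921 ≈ 45,843.5 × g
Target RCF = 45,843.5 − 10,000 = 35,843.5 × g
N² = 35,843.5 / (17.5526 × 10⁻⁵) = 204,206,214
N ≈ √204,206,214 ≈ 14,290.1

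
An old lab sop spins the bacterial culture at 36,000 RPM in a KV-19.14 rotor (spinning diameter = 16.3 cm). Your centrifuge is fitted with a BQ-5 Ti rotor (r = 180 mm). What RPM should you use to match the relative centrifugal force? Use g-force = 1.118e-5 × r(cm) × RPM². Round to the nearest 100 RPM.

Original rotor: r = 16.3 / 2 = 8.15 cm
RCF_original = 1.118 × 10⁻⁵ × 8.15 × (36000)² = 1.118 × 10⁻⁵ × 8.15 × 1,296,000,000 ≈ 118,087.6 × g
Your rotor: r = 180 mm = 18.0 cm
118,087.6 = 1.118 × 10⁻⁵ × 18 × N²
N² = 118,087.6 / (20.124 × 10⁻⁵) = 586,799,841
N ≈ √586,799,841 ≈ 24,224.0

24200 RPM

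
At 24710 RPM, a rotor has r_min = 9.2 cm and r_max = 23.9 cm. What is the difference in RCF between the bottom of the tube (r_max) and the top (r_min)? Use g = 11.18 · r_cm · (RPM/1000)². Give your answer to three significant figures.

ΔRCF = 11.18 × (r_max − r_min) × (N/1000)² = 11.18 × 14.7 × 610.5841 ≈ 100,347.1

ΔRCF ≈ 100000 × g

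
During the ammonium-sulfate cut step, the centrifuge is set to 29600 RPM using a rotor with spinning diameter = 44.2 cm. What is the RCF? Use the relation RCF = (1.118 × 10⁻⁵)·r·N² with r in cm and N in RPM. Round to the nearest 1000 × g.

r = 44.2 / 2 = 22.1 cm
RCF = 1.118 × 10⁻⁵ × 22.1 × (29600)² = 1.118 × 10⁻⁵ × 22.1 × 876,160,000 ≈ 216,479.9 × g

216000 × g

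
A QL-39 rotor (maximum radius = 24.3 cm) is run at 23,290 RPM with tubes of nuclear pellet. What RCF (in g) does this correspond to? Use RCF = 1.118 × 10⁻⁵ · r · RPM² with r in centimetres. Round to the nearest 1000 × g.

≈ 147000 g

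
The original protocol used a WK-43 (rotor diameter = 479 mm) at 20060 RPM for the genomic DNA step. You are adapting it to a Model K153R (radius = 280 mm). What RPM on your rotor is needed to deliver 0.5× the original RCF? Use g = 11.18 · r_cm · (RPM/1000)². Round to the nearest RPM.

Original rotor: r = 479 mm / 2 = 239.5 mm = 23.95 cm
RCF = 11.18 × r × (N/1000)²
RCF_original = 11.18 × 23.95 × (20.06)² = 11.18 × 23.95 × 402.4036 ≈ 107,748 × g
Target RCF = 0.5 × 107,748 ≈ 53,874 × g
Your rotor: r = 280 mm = 28.0 cm
53,874 = 11.18 × 28 × (N/1000)²
(N/1000)² = 53,874 / 313.04 = 172.0994
N = 1000 × √172.0994 ≈ 13,118.7

13119 RPM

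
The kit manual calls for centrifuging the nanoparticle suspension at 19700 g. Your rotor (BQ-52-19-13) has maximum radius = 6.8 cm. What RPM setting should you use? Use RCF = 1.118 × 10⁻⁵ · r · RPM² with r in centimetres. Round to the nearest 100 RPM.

RCF = 1.118 × 10⁻⁵ × r × N²
19,700 = 1.118 × 10⁻⁵ × 6.8 × N²
N² = 19,700 / (7.6024 × 10⁻⁵) = 259,128,696
N ≈ √259,128,696 ≈ 16,097.5

16100 RPM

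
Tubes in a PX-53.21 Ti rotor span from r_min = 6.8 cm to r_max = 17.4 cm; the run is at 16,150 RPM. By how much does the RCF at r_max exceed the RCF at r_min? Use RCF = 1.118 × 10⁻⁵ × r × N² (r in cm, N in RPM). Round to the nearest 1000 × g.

ΔRCF ≈ 31000 ×g

RCF_max = 1.118 × 10⁻⁵ × 17.4 × (16150)² = 1.118 × 10⁻⁵ × 17.4 × 260,822,500 ≈ 50,738.3 × g
RCF_min = 1.118 × 10⁻⁵ × 6.8 × (16150)² = 1.118 × 10⁻⁵ × 6.8 × 260,822,500 ≈ 19,828.8 × g
ΔRCF = 50,738.3 − 19,828.8 = 30,909.5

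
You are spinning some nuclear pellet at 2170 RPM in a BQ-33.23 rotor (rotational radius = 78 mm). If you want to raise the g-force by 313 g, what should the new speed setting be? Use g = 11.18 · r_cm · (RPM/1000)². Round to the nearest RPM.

≈ 2881 RPM

r = 78 mm = 7.8 cm
Current RCF = 11.18 × 7.8 × (2.17)² = 11.18 × 7.8 × 4.7089 ≈ 410.6 × g
Target RCF = 410.6 + 313 = 723.6 × g
(N/1000)² = 723.6 / 87.204 = 8.297785
N = 1000 × √8.297785 ≈ 2,880.6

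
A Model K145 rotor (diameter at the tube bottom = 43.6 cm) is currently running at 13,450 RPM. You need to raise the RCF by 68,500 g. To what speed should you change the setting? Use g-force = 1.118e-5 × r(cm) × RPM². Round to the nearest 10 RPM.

r = 43.6 / 2 = 21.8 cm
Current RCF = 1.118 × 10⁻⁵ × 21.8 × (13450)² = 1.118 × 10⁻⁵ × 21.8 × 180,902,500 ≈ 44,090.3 × g
Target RCF = 44,090.3 + 68,500 = 112,590.3 × g
N² = 112,590.3 / (24.3724 × 10⁻⁵) = 461,958,199
N ≈ √461,958,199 ≈ 21,493.2

N₂ ≈ 21490 RPM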